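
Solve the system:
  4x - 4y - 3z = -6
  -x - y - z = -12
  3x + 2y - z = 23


Using Cramer's rule. Expand each determinant along the first row.
D  = 4*[(-1)*(-1) - (-1)*2] - (-4)*[(-1)*(-1) - (-1)*3] + (-3)*[(-1)*2 - (-1)*3]
  = 4*(3) - (-4)*(4) + (-3)*(1) = 25
Dx = (-6)*[(-1)*(-1) - (-1)*2] - (-4)*[(-12)*(-1) - (-1)*23] + (-3)*[(-12)*2 - (-1)*23]
  = (-6)*(3) - (-4)*(35) + (-3)*(-1) = 125
Dy = 4*[(-12)*(-1) - (-1)*23] - (-6)*[(-1)*(-1) - (-1)*3] + (-3)*[(-1)*23 - (-12)*3]
  = 4*(35) - (-6)*(4) + (-3)*(13) = 125
Dz = 4*[(-1)*23 - (-12)*2] - (-4)*[(-1)*23 - (-12)*3] + (-6)*[(-1)*2 - (-1)*3]
  = 4*(1) - (-4)*(13) + (-6)*(1) = 50
x = Dx/D = 125/25 = 5, y = Dy/D = 125/25 = 5, z = Dz/D = 50/25 = 2
Check eq1: (4)(5) + (-4)(5) + (-3)(2) = -6 = -6 ✓
Check eq2: (-1)(5) + (-1)(5) + (-1)(2) = -12 = -12 ✓
Check eq3: (3)(5) + (2)(5) + (-1)(2) = 23 = 23 ✓

x = 5, y = 5, z = 2


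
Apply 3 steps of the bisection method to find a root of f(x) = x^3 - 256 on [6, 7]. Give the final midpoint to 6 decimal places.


f(x) = x^3 - 256
f(6) = -40 < 0
f(7) = 87 > 0

Step 1: midpoint = (6.000000 + 7.000000)/2 = 6.500000
  f(6.500000) = 18.625000
  f(mid) > 0, so root is in [6.000000, 6.500000]

Step 2: midpoint = (6.000000 + 6.500000)/2 = 6.250000
  f(6.250000) = -11.859375
  f(mid) < 0, so root is in [6.250000, 6.500000]

Step 3: midpoint = (6.250000 + 6.500000)/2 = 6.375000
  f(6.375000) = 3.083984
  f(mid) > 0, so root is in [6.250000, 6.375000]

midpoint = 6.375000


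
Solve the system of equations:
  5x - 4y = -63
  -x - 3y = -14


Using Cramer's rule:
Determinant D = (5)(-3) - (-1)(-4) = -15 - 4 = -19
Dx = (-63)(-3) - (-14)(-4) = 189 - 56 = 133
Dy = (5)(-14) - (-1)(-63) = -70 - 63 = -133
x = Dx/D = 133/-19 = -7
y = Dy/D = -133/-19 = 7

x = -7, y = 7


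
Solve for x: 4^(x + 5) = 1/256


Express both sides with the same base.
1/256 = 4^(-4)
Since the bases match, equate exponents: x + 5 = -4
So x = -4 - (5) = -9

x = -9


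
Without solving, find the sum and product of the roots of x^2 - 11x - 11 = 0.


By Vieta's formulas for ax^2 + bx + c = 0:
  Sum of roots = -b/a
  Product of roots = c/a

Here a = 1, b = -11, c = -11
Sum = -(-11)/1 = 11
Product = -11/1 = -11

Sum = 11, Product = -11


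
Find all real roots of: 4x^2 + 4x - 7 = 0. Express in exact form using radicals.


Using the quadratic formula: x = (-b ± sqrt(b^2 - 4ac)) / (2a)
Here a = 4, b = 4, c = -7
Discriminant = b^2 - 4ac = 4^2 - 4(4)(-7) = 16 + 112 = 128
Since discriminant = 128 > 0, there are two real roots.
x = (-4 ± 8*sqrt(2)) / 8
Simplifying: x = (-1 ± 2*sqrt(2)) / 2
Numerically: x ≈ 0.9142 or x ≈ -1.9142

x = (-1 + 2*sqrt(2)) / 2 or x = (-1 - 2*sqrt(2)) / 2


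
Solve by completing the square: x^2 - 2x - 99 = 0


Start: x^2 - 2x - 99 = 0
Move constant: x^2 - 2x = 99
Half of -2 is -1, squared is 1
Add 1 to both sides: x^2 - 2x + 1 = 100
(x - 1)^2 = 100
x - 1 = ±10
x = 1 + 10 = 11 or x = 1 - 10 = -9

x = -9, x = 11


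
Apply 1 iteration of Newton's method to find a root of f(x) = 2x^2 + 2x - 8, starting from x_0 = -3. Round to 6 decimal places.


Newton's method: x_(n+1) = x_n - f(x_n)/f'(x_n)
f(x) = 2x^2 + 2x - 8
f'(x) = 4x + 2

Iteration 1:
  f(-3.000000) = 4.000000
  f'(-3.000000) = -10.000000
  x_1 = -3.000000 - (4.000000)/(-10.000000) = -2.600000

x_1 = -2.600000


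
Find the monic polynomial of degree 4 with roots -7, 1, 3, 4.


A monic polynomial with roots -7, 1, 3, 4 is:
p(x) = (x + 7)(x - 1)(x - 3)(x - 4)
After multiplying by (x + 7): x + 7
After multiplying by (x - 1): x^2 + 6x - 7
After multiplying by (x - 3): x^3 + 3x^2 - 25x + 21
After multiplying by (x - 4): x^4 - x^3 - 37x^2 + 121x - 84

x^4 - x^3 - 37x^2 + 121x - 84


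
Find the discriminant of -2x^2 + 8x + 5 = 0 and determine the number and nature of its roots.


For ax^2 + bx + c = 0, discriminant D = b^2 - 4ac
Here a = -2, b = 8, c = 5
D = (8)^2 - 4(-2)(5) = 64 + 40 = 104

D = 104 > 0 but not a perfect square
The equation has 2 distinct real irrational roots.

Discriminant = 104, 2 distinct real irrational roots


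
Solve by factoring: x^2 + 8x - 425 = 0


We need two numbers that multiply to -425 and add to 8.
Those numbers are 25 and -17 (since 25 * (-17) = -425 and 25 + (-17) = 8).
So x^2 + 8x - 425 = (x + 25)(x - 17) = 0
Setting each factor to zero: x = -25 or x = 17

x = -25, x = 17


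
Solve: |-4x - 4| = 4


An absolute value equation |expr| = 4 gives two cases:
Case 1: -4x - 4 = 4
  -4x = 8, so x = -2
Case 2: -4x - 4 = -4
  -4x = 0, so x = 0

x = -2, x = 0


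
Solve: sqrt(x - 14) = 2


Square both sides: x - 14 = 2^2 = 4
x = 4 + 14 = 18
x = 18
Check: sqrt(1*18 - 14) = sqrt(4) = 2 ✓

x = 18


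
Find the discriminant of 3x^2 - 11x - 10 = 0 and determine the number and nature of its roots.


For ax^2 + bx + c = 0, discriminant D = b^2 - 4ac
Here a = 3, b = -11, c = -10
D = (-11)^2 - 4(3)(-10) = 121 + 120 = 241

D = 241 > 0 but not a perfect square
The equation has 2 distinct real irrational roots.

Discriminant = 241, 2 distinct real irrational roots


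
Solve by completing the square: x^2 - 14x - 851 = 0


Start: x^2 - 14x - 851 = 0
Move constant: x^2 - 14x = 851
Half of -14 is -7, squared is 49
Add 49 to both sides: x^2 - 14x + 49 = 900
(x - 7)^2 = 900
x - 7 = ±30
x = 7 + 30 = 37 or x = 7 - 30 = -23

x = -23, x = 37


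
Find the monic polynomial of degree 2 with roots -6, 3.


A monic polynomial with roots -6, 3 is:
p(x) = (x + 6)(x - 3)
After multiplying by (x + 6): x + 6
After multiplying by (x - 3): x^2 + 3x - 18

x^2 + 3x - 18


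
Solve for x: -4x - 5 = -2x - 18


Starting with: -4x - 5 = -2x - 18
Move all x terms to left: (-4 + 2)x = -18 + 5
Simplify: -2x = -13
Divide both sides by -2: x = 13/2

x = 13/2


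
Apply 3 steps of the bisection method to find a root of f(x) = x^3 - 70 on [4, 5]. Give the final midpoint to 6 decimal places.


f(x) = x^3 - 70
f(4) = -6 < 0
f(5) = 55 > 0

Step 1: midpoint = (4.000000 + 5.000000)/2 = 4.500000
  f(4.500000) = 21.125000
  f(mid) > 0, so root is in [4.000000, 4.500000]

Step 2: midpoint = (4.000000 + 4.500000)/2 = 4.250000
  f(4.250000) = 6.765625
  f(mid) > 0, so root is in [4.000000, 4.250000]

Step 3: midpoint = (4.000000 + 4.250000)/2 = 4.125000
  f(4.125000) = 0.189453
  f(mid) > 0, so root is in [4.000000, 4.125000]

midpoint = 4.125000


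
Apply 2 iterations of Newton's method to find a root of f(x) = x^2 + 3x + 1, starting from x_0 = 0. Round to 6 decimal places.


Newton's method: x_(n+1) = x_n - f(x_n)/f'(x_n)
f(x) = x^2 + 3x + 1
f'(x) = 2x + 3

Iteration 1:
  f(0.000000) = 1.000000
  f'(0.000000) = 3.000000
  x_1 = 0.000000 - (1.000000)/(3.000000) = -0.333333

Iteration 2:
  f(-0.333333) = 0.111111
  f'(-0.333333) = 2.333333
  x_2 = -0.333333 - (0.111111)/(2.333333) = -0.380952

x_2 = -0.380952


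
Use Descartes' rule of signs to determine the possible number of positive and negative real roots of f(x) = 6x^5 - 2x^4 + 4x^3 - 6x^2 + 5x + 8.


Descartes' rule of signs:

For positive roots, count sign changes in f(x) = 6x^5 - 2x^4 + 4x^3 - 6x^2 + 5x + 8:
Signs of coefficients: +, -, +, -, +, +
Number of sign changes: 4
Possible positive real roots: 4, 2, 0

For negative roots, examine f(-x) = -6x^5 - 2x^4 - 4x^3 - 6x^2 - 5x + 8:
Signs of coefficients: -, -, -, -, -, +
Number of sign changes: 1
Possible negative real roots: 1

Positive roots: 4 or 2 or 0; Negative roots: 1


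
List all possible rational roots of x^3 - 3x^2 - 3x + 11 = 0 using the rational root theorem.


Rational root theorem: possible roots are ±p/q where:
  p divides the constant term (11): p ∈ {1, 11}
  q divides the leading coefficient (1): q ∈ {1}

All possible rational roots: -11, -1, 1, 11

-11, -1, 1, 11


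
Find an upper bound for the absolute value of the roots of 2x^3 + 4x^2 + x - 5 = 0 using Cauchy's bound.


Cauchy's bound: all roots r satisfy |r| <= 1 + max(|a_i/a_n|) for i = 0,...,n-1
where a_n is the leading coefficient.

Coefficients: [2, 4, 1, -5]
Leading coefficient a_n = 2
Ratios |a_i/a_n|: 2, 1/2, 5/2
Maximum ratio: 5/2
Cauchy's bound: |r| <= 1 + 5/2 = 7/2

Upper bound = 7/2


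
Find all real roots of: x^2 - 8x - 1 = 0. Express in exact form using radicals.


Using the quadratic formula: x = (-b ± sqrt(b^2 - 4ac)) / (2a)
Here a = 1, b = -8, c = -1
Discriminant = b^2 - 4ac = (-8)^2 - 4(1)(-1) = 64 + 4 = 68
Since discriminant = 68 > 0, there are two real roots.
x = (8 ± 2*sqrt(17)) / 2
Simplifying: x = 4 ± sqrt(17)
Numerically: x ≈ 8.1231 or x ≈ -0.1231

x = 4 + sqrt(17) or x = 4 - sqrt(17)


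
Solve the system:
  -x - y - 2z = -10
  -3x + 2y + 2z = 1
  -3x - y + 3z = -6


Using Cramer's rule. Expand each determinant along the first row.
D  = (-1)*[2*3 - 2*(-1)] - (-1)*[(-3)*3 - 2*(-3)] + (-2)*[(-3)*(-1) - 2*(-3)]
  = (-1)*(8) - (-1)*(-3) + (-2)*(9) = -29
Dx = (-10)*[2*3 - 2*(-1)] - (-1)*[1*3 - 2*(-6)] + (-2)*[1*(-1) - 2*(-6)]
  = (-10)*(8) - (-1)*(15) + (-2)*(11) = -87
Dy = (-1)*[1*3 - 2*(-6)] - (-10)*[(-3)*3 - 2*(-3)] + (-2)*[(-3)*(-6) - 1*(-3)]
  = (-1)*(15) - (-10)*(-3) + (-2)*(21) = -87
Dz = (-1)*[2*(-6) - 1*(-1)] - (-1)*[(-3)*(-6) - 1*(-3)] + (-10)*[(-3)*(-1) - 2*(-3)]
  = (-1)*(-11) - (-1)*(21) + (-10)*(9) = -58
x = Dx/D = -87/-29 = 3, y = Dy/D = -87/-29 = 3, z = Dz/D = -58/-29 = 2
Check eq1: (-1)(3) + (-1)(3) + (-2)(2) = -10 = -10 ✓
Check eq2: (-3)(3) + (2)(3) + (2)(2) = 1 = 1 ✓
Check eq3: (-3)(3) + (-1)(3) + (3)(2) = -6 = -6 ✓

x = 3, y = 3, z = 2


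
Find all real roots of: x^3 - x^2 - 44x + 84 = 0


Let p(x) = x^3 - x^2 - 44x + 84. By the rational root theorem (leading coefficient 1), any rational root is an integer divisor of 84: try ±1, ±2, ... in turn.
Test x = 1: value = 40 ≠ 0.
Test x = -1: value = 126 ≠ 0.
Test x = 2: value = 0 ✓, so (x - 2) is a factor.
Synthetic division by (x - 2): bring down 1; 1(2) - 1 = 1; 1(2) - 44 = -42; (-42)(2) + 84 = 0 → quotient x^2 + x - 42, remainder 0.
Solve the quadratic x^2 + x - 42 = 0: discriminant = 1^2 - 4(1)(-42) = 1 + 168 = 169.
sqrt(169) = 13, so x = (-1 ± 13)/2: x = 6 or x = -7.

x = -7, x = 2, x = 6


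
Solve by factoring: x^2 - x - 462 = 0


We need two numbers that multiply to -462 and add to -1.
Those numbers are 21 and -22 (since 21 * (-22) = -462 and 21 + (-22) = -1).
So x^2 - x - 462 = (x + 21)(x - 22) = 0
Setting each factor to zero: x = -21 or x = 22

x = -21, x = 22


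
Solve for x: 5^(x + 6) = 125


Express both sides with the same base.
125 = 5^3
Since the bases match, equate exponents: x + 6 = 3
So x = 3 - (6) = -3

x = -3


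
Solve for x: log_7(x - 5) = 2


Convert to exponential form: x - 5 = 7^2 = 49
x = 49 + 5 = 54
Check: log_7(54 - 5) = log_7(49) = log_7(49) = 2 ✓

x = 54


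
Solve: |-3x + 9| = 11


An absolute value equation |expr| = 11 gives two cases:
Case 1: -3x + 9 = 11
  -3x = 2, so x = -2/3
Case 2: -3x + 9 = -11
  -3x = -20, so x = 20/3

x = -2/3, x = 20/3


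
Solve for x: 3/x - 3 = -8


Subtract -3 from both sides: 3/x = -5
Multiply both sides by x: 3 = -5 * x
Divide by -5: x = -3/5

x = -3/5


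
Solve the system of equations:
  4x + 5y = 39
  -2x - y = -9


Using Cramer's rule:
Determinant D = (4)(-1) - (-2)(5) = -4 + 10 = 6
Dx = (39)(-1) - (-9)(5) = -39 + 45 = 6
Dy = (4)(-9) - (-2)(39) = -36 + 78 = 42
x = Dx/D = 6/6 = 1
y = Dy/D = 42/6 = 7

x = 1, y = 7


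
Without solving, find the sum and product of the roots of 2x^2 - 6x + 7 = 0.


By Vieta's formulas for ax^2 + bx + c = 0:
  Sum of roots = -b/a
  Product of roots = c/a

Here a = 2, b = -6, c = 7
Sum = -(-6)/2 = 3
Product = 7/2 = 7/2

Sum = 3, Product = 7/2


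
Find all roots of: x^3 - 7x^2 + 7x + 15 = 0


Let p(x) = x^3 - 7x^2 + 7x + 15. By the rational root theorem (leading coefficient 1), any rational root is an integer divisor of 15: try ±1, ±2, ... in turn.
Test x = 1: value = 16 ≠ 0.
Test x = -1: value = 0 ✓, so (x + 1) is a factor.
Synthetic division by (x + 1): bring down 1; 1(-1) - 7 = -8; (-8)(-1) + 7 = 15; 15(-1) + 15 = 0 → quotient x^2 - 8x + 15, remainder 0.
Solve the quadratic x^2 - 8x + 15 = 0: discriminant = (-8)^2 - 4(1)(15) = 64 - 60 = 4.
sqrt(4) = 2, so x = (8 ± 2)/2: x = 5 or x = 3.
Collecting all roots found:

x = -1, x = 3, x = 5


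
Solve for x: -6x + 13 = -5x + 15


Starting with: -6x + 13 = -5x + 15
Move all x terms to left: (-6 + 5)x = 15 - 13
Simplify: -x = 2
Divide both sides by -1: x = -2

x = -2


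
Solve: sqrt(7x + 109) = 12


Square both sides: 7x + 109 = 12^2 = 144
7x = 144 - 109 = 35
x = 5
Check: sqrt(7*5 + 109) = sqrt(144) = 12 ✓

x = 5


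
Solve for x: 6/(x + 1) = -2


Multiply both sides by (x + 1): 6 = -2(x + 1)
Distribute: 6 = -2x - 2
-2x = 6 + 2 = 8
x = -4

x = -4


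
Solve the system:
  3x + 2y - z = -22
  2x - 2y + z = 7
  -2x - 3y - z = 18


Using Cramer's rule. Expand each determinant along the first row.
D  = 3*[(-2)*(-1) - 1*(-3)] - 2*[2*(-1) - 1*(-2)] + (-1)*[2*(-3) - (-2)*(-2)]
  = 3*(5) - 2*(0) + (-1)*(-10) = 25
Dx = (-22)*[(-2)*(-1) - 1*(-3)] - 2*[7*(-1) - 1*18] + (-1)*[7*(-3) - (-2)*18]
  = (-22)*(5) - 2*(-25) + (-1)*(15) = -75
Dy = 3*[7*(-1) - 1*18] - (-22)*[2*(-1) - 1*(-2)] + (-1)*[2*18 - 7*(-2)]
  = 3*(-25) - (-22)*(0) + (-1)*(50) = -125
Dz = 3*[(-2)*18 - 7*(-3)] - 2*[2*18 - 7*(-2)] + (-22)*[2*(-3) - (-2)*(-2)]
  = 3*(-15) - 2*(50) + (-22)*(-10) = 75
x = Dx/D = -75/25 = -3, y = Dy/D = -125/25 = -5, z = Dz/D = 75/25 = 3
Check eq1: (3)(-3) + (2)(-5) + (-1)(3) = -22 = -22 ✓
Check eq2: (2)(-3) + (-2)(-5) + (1)(3) = 7 = 7 ✓
Check eq3: (-2)(-3) + (-3)(-5) + (-1)(3) = 18 = 18 ✓

x = -3, y = -5, z = 3


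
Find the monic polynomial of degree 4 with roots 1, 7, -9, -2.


A monic polynomial with roots 1, 7, -9, -2 is:
p(x) = (x - 1)(x - 7)(x + 9)(x + 2)
After multiplying by (x - 1): x - 1
After multiplying by (x - 7): x^2 - 8x + 7
After multiplying by (x + 9): x^3 + x^2 - 65x + 63
After multiplying by (x + 2): x^4 + 3x^3 - 63x^2 - 67x + 126

x^4 + 3x^3 - 63x^2 - 67x + 126


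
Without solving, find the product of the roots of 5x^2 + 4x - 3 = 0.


By Vieta's formulas for ax^2 + bx + c = 0:
  Sum of roots = -b/a
  Product of roots = c/a

Here a = 5, b = 4, c = -3
Sum = -(4)/5 = -4/5
Product = -3/5 = -3/5

Product = -3/5


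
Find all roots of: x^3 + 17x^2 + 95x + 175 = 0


Let p(x) = x^3 + 17x^2 + 95x + 175. By the rational root theorem (leading coefficient 1), any rational root is an integer divisor of 175: try ±1, ±2, ... in turn.
Test x = 1: value = 288 ≠ 0.
Test x = -1: value = 96 ≠ 0.
Test x = 5: value = 1200 ≠ 0.
Test x = -5: value = 0 ✓, so (x + 5) is a factor.
Synthetic division by (x + 5): bring down 1; 1(-5) + 17 = 12; 12(-5) + 95 = 35; 35(-5) + 175 = 0 → quotient x^2 + 12x + 35, remainder 0.
Solve the quadratic x^2 + 12x + 35 = 0: discriminant = 12^2 - 4(1)(35) = 144 - 140 = 4.
sqrt(4) = 2, so x = (-12 ± 2)/2: x = -5 or x = -7.
Collecting all roots found:

x = -7, x = -5 (multiplicity 2)


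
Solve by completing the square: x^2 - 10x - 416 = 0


Start: x^2 - 10x - 416 = 0
Move constant: x^2 - 10x = 416
Half of -10 is -5, squared is 25
Add 25 to both sides: x^2 - 10x + 25 = 441
(x - 5)^2 = 441
x - 5 = ±21
x = 5 + 21 = 26 or x = 5 - 21 = -16

x = -16, x = 26


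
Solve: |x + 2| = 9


An absolute value equation |expr| = 9 gives two cases:
Case 1: x + 2 = 9
  x = 7, so x = 7
Case 2: x + 2 = -9
  x = -11, so x = -11

x = -11, x = 7


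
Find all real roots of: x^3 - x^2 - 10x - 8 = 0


Let p(x) = x^3 - x^2 - 10x - 8. By the rational root theorem (leading coefficient 1), any rational root is an integer divisor of 8: try ±1, ±2, ... in turn.
Test x = 1: value = -18 ≠ 0.
Test x = -1: value = 0 ✓, so (x + 1) is a factor.
Synthetic division by (x + 1): bring down 1; 1(-1) - 1 = -2; (-2)(-1) - 10 = -8; (-8)(-1) - 8 = 0 → quotient x^2 - 2x - 8, remainder 0.
Solve the quadratic x^2 - 2x - 8 = 0: discriminant = (-2)^2 - 4(1)(-8) = 4 + 32 = 36.
sqrt(36) = 6, so x = (2 ± 6)/2: x = 4 or x = -2.

x = -2, x = -1, x = 4


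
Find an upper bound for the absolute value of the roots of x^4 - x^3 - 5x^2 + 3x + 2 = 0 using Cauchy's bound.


Cauchy's bound: all roots r satisfy |r| <= 1 + max(|a_i/a_n|) for i = 0,...,n-1
where a_n is the leading coefficient.

Coefficients: [1, -1, -5, 3, 2]
Leading coefficient a_n = 1
Ratios |a_i/a_n|: 1, 5, 3, 2
Maximum ratio: 5
Cauchy's bound: |r| <= 1 + 5 = 6

Upper bound = 6


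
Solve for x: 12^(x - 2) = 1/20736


Express both sides with the same base.
1/20736 = 12^(-4)
Since the bases match, equate exponents: x - 2 = -4
So x = -4 - (-2) = -2

x = -2


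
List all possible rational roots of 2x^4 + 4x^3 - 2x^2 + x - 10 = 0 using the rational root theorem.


Rational root theorem: possible roots are ±p/q where:
  p divides the constant term (-10): p ∈ {1, 2, 5, 10}
  q divides the leading coefficient (2): q ∈ {1, 2}

All possible rational roots: -10, -5, -5/2, -2, -1, -1/2, 1/2, 1, 2, 5/2, 5, 10

-10, -5, -5/2, -2, -1, -1/2, 1/2, 1, 2, 5/2, 5, 10


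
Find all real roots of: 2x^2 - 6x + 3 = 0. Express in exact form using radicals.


Using the quadratic formula: x = (-b ± sqrt(b^2 - 4ac)) / (2a)
Here a = 2, b = -6, c = 3
Discriminant = b^2 - 4ac = (-6)^2 - 4(2)(3) = 36 - 24 = 12
Since discriminant = 12 > 0, there are two real roots.
x = (6 ± 2*sqrt(3)) / 4
Simplifying: x = (3 ± sqrt(3)) / 2
Numerically: x ≈ 2.3660 or x ≈ 0.6340

x = (3 + sqrt(3)) / 2 or x = (3 - sqrt(3)) / 2


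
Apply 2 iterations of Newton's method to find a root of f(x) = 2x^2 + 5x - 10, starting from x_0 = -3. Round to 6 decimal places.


Newton's method: x_(n+1) = x_n - f(x_n)/f'(x_n)
f(x) = 2x^2 + 5x - 10
f'(x) = 4x + 5

Iteration 1:
  f(-3.000000) = -7.000000
  f'(-3.000000) = -7.000000
  x_1 = -3.000000 - (-7.000000)/(-7.000000) = -4.000000

Iteration 2:
  f(-4.000000) = 2.000000
  f'(-4.000000) = -11.000000
  x_2 = -4.000000 - (2.000000)/(-11.000000) = -3.818182

x_2 = -3.818182


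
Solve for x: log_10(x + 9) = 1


Convert to exponential form: x + 9 = 10^1 = 10
x = 10 - 9 = 1
Check: log_10(1 + 9) = log_10(10) = log_10(10) = 1 ✓

x = 1


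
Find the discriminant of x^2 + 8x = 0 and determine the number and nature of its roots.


For ax^2 + bx + c = 0, discriminant D = b^2 - 4ac
Here a = 1, b = 8, c = 0
D = (8)^2 - 4(1)(0) = 64 - 0 = 64

D = 64 > 0 and is a perfect square (sqrt = 8)
The equation has 2 distinct real rational roots.

Discriminant = 64, 2 distinct real rational roots


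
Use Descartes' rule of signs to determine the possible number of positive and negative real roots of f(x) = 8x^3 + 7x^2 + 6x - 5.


Descartes' rule of signs:

For positive roots, count sign changes in f(x) = 8x^3 + 7x^2 + 6x - 5:
Signs of coefficients: +, +, +, -
Number of sign changes: 1
Possible positive real roots: 1

For negative roots, examine f(-x) = -8x^3 + 7x^2 - 6x - 5:
Signs of coefficients: -, +, -, -
Number of sign changes: 2
Possible negative real roots: 2, 0

Positive roots: 1; Negative roots: 2 or 0


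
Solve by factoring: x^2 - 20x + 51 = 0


We need two numbers that multiply to 51 and add to -20.
Those numbers are -17 and -3 (since (-17) * (-3) = 51 and (-17) + (-3) = -20).
So x^2 - 20x + 51 = (x - 17)(x - 3) = 0
Setting each factor to zero: x = 17 or x = 3

x = 3, x = 17


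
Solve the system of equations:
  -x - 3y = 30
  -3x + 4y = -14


Using Cramer's rule:
Determinant D = (-1)(4) - (-3)(-3) = -4 - 9 = -13
Dx = (30)(4) - (-14)(-3) = 120 - 42 = 78
Dy = (-1)(-14) - (-3)(30) = 14 + 90 = 104
x = Dx/D = 78/-13 = -6
y = Dy/D = 104/-13 = -8

x = -6, y = -8


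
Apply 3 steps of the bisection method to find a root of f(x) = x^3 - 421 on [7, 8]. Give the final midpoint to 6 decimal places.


f(x) = x^3 - 421
f(7) = -78 < 0
f(8) = 91 > 0

Step 1: midpoint = (7.000000 + 8.000000)/2 = 7.500000
  f(7.500000) = 0.875000
  f(mid) > 0, so root is in [7.000000, 7.500000]

Step 2: midpoint = (7.000000 + 7.500000)/2 = 7.250000
  f(7.250000) = -39.921875
  f(mid) < 0, so root is in [7.250000, 7.500000]

Step 3: midpoint = (7.250000 + 7.500000)/2 = 7.375000
  f(7.375000) = -19.869141
  f(mid) < 0, so root is in [7.375000, 7.500000]

midpoint = 7.375000


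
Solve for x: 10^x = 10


Express both sides with the same base.
10 = 10^1
Since the bases match: x = 1

x = 1


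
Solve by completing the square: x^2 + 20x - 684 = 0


Start: x^2 + 20x - 684 = 0
Move constant: x^2 + 20x = 684
Half of 20 is 10, squared is 100
Add 100 to both sides: x^2 + 20x + 100 = 784
(x + 10)^2 = 784
x + 10 = ±28
x = -10 + 28 = 18 or x = -10 - 28 = -38

x = -38, x = 18


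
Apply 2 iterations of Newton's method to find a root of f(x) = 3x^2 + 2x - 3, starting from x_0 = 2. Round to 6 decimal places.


Newton's method: x_(n+1) = x_n - f(x_n)/f'(x_n)
f(x) = 3x^2 + 2x - 3
f'(x) = 6x + 2

Iteration 1:
  f(2.000000) = 13.000000
  f'(2.000000) = 14.000000
  x_1 = 2.000000 - (13.000000)/(14.000000) = 1.071429

Iteration 2:
  f(1.071429) = 2.586735
  f'(1.071429) = 8.428571
  x_2 = 1.071429 - (2.586735)/(8.428571) = 0.764528

x_2 = 0.764528


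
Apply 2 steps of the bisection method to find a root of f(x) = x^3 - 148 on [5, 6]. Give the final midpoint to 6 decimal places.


f(x) = x^3 - 148
f(5) = -23 < 0
f(6) = 68 > 0

Step 1: midpoint = (5.000000 + 6.000000)/2 = 5.500000
  f(5.500000) = 18.375000
  f(mid) > 0, so root is in [5.000000, 5.500000]

Step 2: midpoint = (5.000000 + 5.500000)/2 = 5.250000
  f(5.250000) = -3.296875
  f(mid) < 0, so root is in [5.250000, 5.500000]

midpoint = 5.250000


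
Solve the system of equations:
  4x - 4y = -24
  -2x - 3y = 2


Using Cramer's rule:
Determinant D = (4)(-3) - (-2)(-4) = -12 - 8 = -20
Dx = (-24)(-3) - (2)(-4) = 72 + 8 = 80
Dy = (4)(2) - (-2)(-24) = 8 - 48 = -40
x = Dx/D = 80/-20 = -4
y = Dy/D = -40/-20 = 2

x = -4, y = 2


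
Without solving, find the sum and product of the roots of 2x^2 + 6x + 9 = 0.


By Vieta's formulas for ax^2 + bx + c = 0:
  Sum of roots = -b/a
  Product of roots = c/a

Here a = 2, b = 6, c = 9
Sum = -(6)/2 = -3
Product = 9/2 = 9/2

Sum = -3, Product = 9/2


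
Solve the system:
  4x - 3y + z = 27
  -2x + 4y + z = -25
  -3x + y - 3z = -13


Using Cramer's rule. Expand each determinant along the first row.
D  = 4*[4*(-3) - 1*1] - (-3)*[(-2)*(-3) - 1*(-3)] + 1*[(-2)*1 - 4*(-3)]
  = 4*(-13) - (-3)*(9) + 1*(10) = -15
Dx = 27*[4*(-3) - 1*1] - (-3)*[(-25)*(-3) - 1*(-13)] + 1*[(-25)*1 - 4*(-13)]
  = 27*(-13) - (-3)*(88) + 1*(27) = -60
Dy = 4*[(-25)*(-3) - 1*(-13)] - 27*[(-2)*(-3) - 1*(-3)] + 1*[(-2)*(-13) - (-25)*(-3)]
  = 4*(88) - 27*(9) + 1*(-49) = 60
Dz = 4*[4*(-13) - (-25)*1] - (-3)*[(-2)*(-13) - (-25)*(-3)] + 27*[(-2)*1 - 4*(-3)]
  = 4*(-27) - (-3)*(-49) + 27*(10) = 15
x = Dx/D = -60/-15 = 4, y = Dy/D = 60/-15 = -4, z = Dz/D = 15/-15 = -1
Check eq1: (4)(4) + (-3)(-4) + (1)(-1) = 27 = 27 ✓
Check eq2: (-2)(4) + (4)(-4) + (1)(-1) = -25 = -25 ✓
Check eq3: (-3)(4) + (1)(-4) + (-3)(-1) = -13 = -13 ✓

x = 4, y = -4, z = -1


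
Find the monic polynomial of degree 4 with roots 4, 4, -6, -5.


A monic polynomial with roots 4, 4, -6, -5 is:
p(x) = (x - 4)(x - 4)(x + 6)(x + 5)
After multiplying by (x - 4): x - 4
After multiplying by (x - 4): x^2 - 8x + 16
After multiplying by (x + 6): x^3 - 2x^2 - 32x + 96
After multiplying by (x + 5): x^4 + 3x^3 - 42x^2 - 64x + 480

x^4 + 3x^3 - 42x^2 - 64x + 480


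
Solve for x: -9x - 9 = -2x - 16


Starting with: -9x - 9 = -2x - 16
Move all x terms to left: (-9 + 2)x = -16 + 9
Simplify: -7x = -7
Divide both sides by -7: x = 1

x = 1


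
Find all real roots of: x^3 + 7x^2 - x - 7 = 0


Let p(x) = x^3 + 7x^2 - x - 7. By the rational root theorem (leading coefficient 1), any rational root is an integer divisor of 7: try ±1, ±2, ... in turn.
Test x = 1: value = 0 ✓, so (x - 1) is a factor.
Synthetic division by (x - 1): bring down 1; 1(1) + 7 = 8; 8(1) - 1 = 7; 7(1) - 7 = 0 → quotient x^2 + 8x + 7, remainder 0.
Solve the quadratic x^2 + 8x + 7 = 0: discriminant = 8^2 - 4(1)(7) = 64 - 28 = 36.
sqrt(36) = 6, so x = (-8 ± 6)/2: x = -1 or x = -7.

x = -7, x = -1, x = 1


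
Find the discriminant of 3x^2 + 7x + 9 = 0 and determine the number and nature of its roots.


For ax^2 + bx + c = 0, discriminant D = b^2 - 4ac
Here a = 3, b = 7, c = 9
D = (7)^2 - 4(3)(9) = 49 - 108 = -59

D = -59 < 0
The equation has no real roots (2 complex conjugate roots).

Discriminant = -59, no real roots (2 complex conjugate roots)


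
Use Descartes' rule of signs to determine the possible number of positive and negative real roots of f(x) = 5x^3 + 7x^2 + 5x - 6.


Descartes' rule of signs:

For positive roots, count sign changes in f(x) = 5x^3 + 7x^2 + 5x - 6:
Signs of coefficients: +, +, +, -
Number of sign changes: 1
Possible positive real roots: 1

For negative roots, examine f(-x) = -5x^3 + 7x^2 - 5x - 6:
Signs of coefficients: -, +, -, -
Number of sign changes: 2
Possible negative real roots: 2, 0

Positive roots: 1; Negative roots: 2 or 0


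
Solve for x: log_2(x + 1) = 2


Convert to exponential form: x + 1 = 2^2 = 4
x = 4 - 1 = 3
Check: log_2(3 + 1) = log_2(4) = log_2(4) = 2 ✓

x = 3


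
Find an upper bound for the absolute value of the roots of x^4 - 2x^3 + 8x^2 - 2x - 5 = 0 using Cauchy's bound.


Cauchy's bound: all roots r satisfy |r| <= 1 + max(|a_i/a_n|) for i = 0,...,n-1
where a_n is the leading coefficient.

Coefficients: [1, -2, 8, -2, -5]
Leading coefficient a_n = 1
Ratios |a_i/a_n|: 2, 8, 2, 5
Maximum ratio: 8
Cauchy's bound: |r| <= 1 + 8 = 9

Upper bound = 9


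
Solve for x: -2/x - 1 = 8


Subtract -1 from both sides: -2/x = 9
Multiply both sides by x: -2 = 9 * x
Divide by 9: x = -2/9

x = -2/9


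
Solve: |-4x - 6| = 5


An absolute value equation |expr| = 5 gives two cases:
Case 1: -4x - 6 = 5
  -4x = 11, so x = -11/4
Case 2: -4x - 6 = -5
  -4x = 1, so x = -1/4

x = -11/4, x = -1/4


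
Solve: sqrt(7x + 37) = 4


Square both sides: 7x + 37 = 4^2 = 16
7x = 16 - 37 = -21
x = -3
Check: sqrt(7*(-3) + 37) = sqrt(16) = 4 ✓

x = -3


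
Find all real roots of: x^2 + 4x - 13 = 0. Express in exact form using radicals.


Using the quadratic formula: x = (-b ± sqrt(b^2 - 4ac)) / (2a)
Here a = 1, b = 4, c = -13
Discriminant = b^2 - 4ac = 4^2 - 4(1)(-13) = 16 + 52 = 68
Since discriminant = 68 > 0, there are two real roots.
x = (-4 ± 2*sqrt(17)) / 2
Simplifying: x = -2 ± sqrt(17)
Numerically: x ≈ 2.1231 or x ≈ -6.1231

x = -2 + sqrt(17) or x = -2 - sqrt(17)


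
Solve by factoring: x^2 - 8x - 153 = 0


We need two numbers that multiply to -153 and add to -8.
Those numbers are 9 and -17 (since 9 * (-17) = -153 and 9 + (-17) = -8).
So x^2 - 8x - 153 = (x + 9)(x - 17) = 0
Setting each factor to zero: x = -9 or x = 17

x = -9, x = 17


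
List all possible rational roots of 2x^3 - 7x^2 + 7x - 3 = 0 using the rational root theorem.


Rational root theorem: possible roots are ±p/q where:
  p divides the constant term (-3): p ∈ {1, 3}
  q divides the leading coefficient (2): q ∈ {1, 2}

All possible rational roots: -3, -3/2, -1, -1/2, 1/2, 1, 3/2, 3

-3, -3/2, -1, -1/2, 1/2, 1, 3/2, 3


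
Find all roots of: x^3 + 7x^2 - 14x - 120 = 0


Let p(x) = x^3 + 7x^2 - 14x - 120. By the rational root theorem (leading coefficient 1), any rational root is an integer divisor of 120: try ±1, ±2, ... in turn.
Test x = 1: value = -126 ≠ 0.
Test x = -1: value = -100 ≠ 0.
Test x = 2: value = -112 ≠ 0.
Test x = -2: value = -72 ≠ 0.
Test x = 3: value = -72 ≠ 0.
Test x = -3: value = -42 ≠ 0.
Test x = 4: value = 0 ✓, so (x - 4) is a factor.
Synthetic division by (x - 4): bring down 1; 1(4) + 7 = 11; 11(4) - 14 = 30; 30(4) - 120 = 0 → quotient x^2 + 11x + 30, remainder 0.
Solve the quadratic x^2 + 11x + 30 = 0: discriminant = 11^2 - 4(1)(30) = 121 - 120 = 1.
sqrt(1) = 1, so x = (-11 ± 1)/2: x = -5 or x = -6.
Collecting all roots found:

x = -6, x = -5, x = 4


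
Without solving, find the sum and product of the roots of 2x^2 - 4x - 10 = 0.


By Vieta's formulas for ax^2 + bx + c = 0:
  Sum of roots = -b/a
  Product of roots = c/a

Here a = 2, b = -4, c = -10
Sum = -(-4)/2 = 2
Product = -10/2 = -5

Sum = 2, Product = -5


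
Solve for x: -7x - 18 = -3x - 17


Starting with: -7x - 18 = -3x - 17
Move all x terms to left: (-7 + 3)x = -17 + 18
Simplify: -4x = 1
Divide both sides by -4: x = -1/4

x = -1/4


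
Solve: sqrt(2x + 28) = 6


Square both sides: 2x + 28 = 6^2 = 36
2x = 36 - 28 = 8
x = 4
Check: sqrt(2*4 + 28) = sqrt(36) = 6 ✓

x = 4


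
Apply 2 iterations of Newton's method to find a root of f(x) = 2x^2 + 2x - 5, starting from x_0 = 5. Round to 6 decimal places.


Newton's method: x_(n+1) = x_n - f(x_n)/f'(x_n)
f(x) = 2x^2 + 2x - 5
f'(x) = 4x + 2

Iteration 1:
  f(5.000000) = 55.000000
  f'(5.000000) = 22.000000
  x_1 = 5.000000 - (55.000000)/(22.000000) = 2.500000

Iteration 2:
  f(2.500000) = 12.500000
  f'(2.500000) = 12.000000
  x_2 = 2.500000 - (12.500000)/(12.000000) = 1.458333

x_2 = 1.458333


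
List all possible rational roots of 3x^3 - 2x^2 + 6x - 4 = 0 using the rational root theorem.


Rational root theorem: possible roots are ±p/q where:
  p divides the constant term (-4): p ∈ {1, 2, 4}
  q divides the leading coefficient (3): q ∈ {1, 3}

All possible rational roots: -4, -2, -4/3, -1, -2/3, -1/3, 1/3, 2/3, 1, 4/3, 2, 4

-4, -2, -4/3, -1, -2/3, -1/3, 1/3, 2/3, 1, 4/3, 2, 4


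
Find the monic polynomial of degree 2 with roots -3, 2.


A monic polynomial with roots -3, 2 is:
p(x) = (x + 3)(x - 2)
After multiplying by (x + 3): x + 3
After multiplying by (x - 2): x^2 + x - 6

x^2 + x - 6


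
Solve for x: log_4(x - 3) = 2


Convert to exponential form: x - 3 = 4^2 = 16
x = 16 + 3 = 19
Check: log_4(19 - 3) = log_4(16) = log_4(16) = 2 ✓

x = 19


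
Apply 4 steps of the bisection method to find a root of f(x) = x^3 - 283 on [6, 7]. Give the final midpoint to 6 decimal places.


f(x) = x^3 - 283
f(6) = -67 < 0
f(7) = 60 > 0

Step 1: midpoint = (6.000000 + 7.000000)/2 = 6.500000
  f(6.500000) = -8.375000
  f(mid) < 0, so root is in [6.500000, 7.000000]

Step 2: midpoint = (6.500000 + 7.000000)/2 = 6.750000
  f(6.750000) = 24.546875
  f(mid) > 0, so root is in [6.500000, 6.750000]

Step 3: midpoint = (6.500000 + 6.750000)/2 = 6.625000
  f(6.625000) = 7.775391
  f(mid) > 0, so root is in [6.500000, 6.625000]

Step 4: midpoint = (6.500000 + 6.625000)/2 = 6.562500
  f(6.562500) = -0.376709
  f(mid) < 0, so root is in [6.562500, 6.625000]

midpoint = 6.562500


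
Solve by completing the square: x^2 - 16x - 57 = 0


Start: x^2 - 16x - 57 = 0
Move constant: x^2 - 16x = 57
Half of -16 is -8, squared is 64
Add 64 to both sides: x^2 - 16x + 64 = 121
(x - 8)^2 = 121
x - 8 = ±11
x = 8 + 11 = 19 or x = 8 - 11 = -3

x = -3, x = 19


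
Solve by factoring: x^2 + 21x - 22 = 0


We need two numbers that multiply to -22 and add to 21.
Those numbers are 22 and -1 (since 22 * (-1) = -22 and 22 + (-1) = 21).
So x^2 + 21x - 22 = (x + 22)(x - 1) = 0
Setting each factor to zero: x = -22 or x = 1

x = -22, x = 1


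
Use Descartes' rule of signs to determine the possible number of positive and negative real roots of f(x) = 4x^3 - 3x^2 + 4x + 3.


Descartes' rule of signs:

For positive roots, count sign changes in f(x) = 4x^3 - 3x^2 + 4x + 3:
Signs of coefficients: +, -, +, +
Number of sign changes: 2
Possible positive real roots: 2, 0

For negative roots, examine f(-x) = -4x^3 - 3x^2 - 4x + 3:
Signs of coefficients: -, -, -, +
Number of sign changes: 1
Possible negative real roots: 1

Positive roots: 2 or 0; Negative roots: 1


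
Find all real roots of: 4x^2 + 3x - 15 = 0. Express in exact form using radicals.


Using the quadratic formula: x = (-b ± sqrt(b^2 - 4ac)) / (2a)
Here a = 4, b = 3, c = -15
Discriminant = b^2 - 4ac = 3^2 - 4(4)(-15) = 9 + 240 = 249
Since discriminant = 249 > 0, there are two real roots.
x = (-3 ± sqrt(249)) / 8
Numerically: x ≈ 1.5975 or x ≈ -2.3475

x = (-3 + sqrt(249)) / 8 or x = (-3 - sqrt(249)) / 8


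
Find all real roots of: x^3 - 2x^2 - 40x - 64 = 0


Let p(x) = x^3 - 2x^2 - 40x - 64. By the rational root theorem (leading coefficient 1), any rational root is an integer divisor of 64: try ±1, ±2, ... in turn.
Test x = 1: value = -105 ≠ 0.
Test x = -1: value = -27 ≠ 0.
Test x = 2: value = -144 ≠ 0.
Test x = -2: value = 0 ✓, so (x + 2) is a factor.
Synthetic division by (x + 2): bring down 1; 1(-2) - 2 = -4; (-4)(-2) - 40 = -32; (-32)(-2) - 64 = 0 → quotient x^2 - 4x - 32, remainder 0.
Solve the quadratic x^2 - 4x - 32 = 0: discriminant = (-4)^2 - 4(1)(-32) = 16 + 128 = 144.
sqrt(144) = 12, so x = (4 ± 12)/2: x = 8 or x = -4.

x = -4, x = -2, x = 8


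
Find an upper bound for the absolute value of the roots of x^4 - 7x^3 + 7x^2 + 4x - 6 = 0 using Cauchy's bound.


Cauchy's bound: all roots r satisfy |r| <= 1 + max(|a_i/a_n|) for i = 0,...,n-1
where a_n is the leading coefficient.

Coefficients: [1, -7, 7, 4, -6]
Leading coefficient a_n = 1
Ratios |a_i/a_n|: 7, 7, 4, 6
Maximum ratio: 7
Cauchy's bound: |r| <= 1 + 7 = 8

Upper bound = 8


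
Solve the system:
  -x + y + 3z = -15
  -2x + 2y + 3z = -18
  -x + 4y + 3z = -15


Using Cramer's rule. Expand each determinant along the first row.
D  = (-1)*[2*3 - 3*4] - 1*[(-2)*3 - 3*(-1)] + 3*[(-2)*4 - 2*(-1)]
  = (-1)*(-6) - 1*(-3) + 3*(-6) = -9
Dx = (-15)*[2*3 - 3*4] - 1*[(-18)*3 - 3*(-15)] + 3*[(-18)*4 - 2*(-15)]
  = (-15)*(-6) - 1*(-9) + 3*(-42) = -27
Dy = (-1)*[(-18)*3 - 3*(-15)] - (-15)*[(-2)*3 - 3*(-1)] + 3*[(-2)*(-15) - (-18)*(-1)]
  = (-1)*(-9) - (-15)*(-3) + 3*(12) = 0
Dz = (-1)*[2*(-15) - (-18)*4] - 1*[(-2)*(-15) - (-18)*(-1)] + (-15)*[(-2)*4 - 2*(-1)]
  = (-1)*(42) - 1*(12) + (-15)*(-6) = 36
x = Dx/D = -27/-9 = 3, y = Dy/D = 0/-9 = 0, z = Dz/D = 36/-9 = -4
Check eq1: (-1)(3) + (1)(0) + (3)(-4) = -15 = -15 ✓
Check eq2: (-2)(3) + (2)(0) + (3)(-4) = -18 = -18 ✓
Check eq3: (-1)(3) + (4)(0) + (3)(-4) = -15 = -15 ✓

x = 3, y = 0, z = -4


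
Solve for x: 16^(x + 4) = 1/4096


Express both sides with the same base.
1/4096 = 16^(-3)
Since the bases match, equate exponents: x + 4 = -3
So x = -3 - (4) = -7

x = -7


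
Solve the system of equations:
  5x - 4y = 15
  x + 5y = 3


Using Cramer's rule:
Determinant D = (5)(5) - (1)(-4) = 25 + 4 = 29
Dx = (15)(5) - (3)(-4) = 75 + 12 = 87
Dy = (5)(3) - (1)(15) = 15 - 15 = 0
x = Dx/D = 87/29 = 3
y = Dy/D = 0/29 = 0

x = 3, y = 0


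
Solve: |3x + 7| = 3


An absolute value equation |expr| = 3 gives two cases:
Case 1: 3x + 7 = 3
  3x = -4, so x = -4/3
Case 2: 3x + 7 = -3
  3x = -10, so x = -10/3

x = -10/3, x = -4/3


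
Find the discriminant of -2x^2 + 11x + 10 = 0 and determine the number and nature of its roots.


For ax^2 + bx + c = 0, discriminant D = b^2 - 4ac
Here a = -2, b = 11, c = 10
D = (11)^2 - 4(-2)(10) = 121 + 80 = 201

D = 201 > 0 but not a perfect square
The equation has 2 distinct real irrational roots.

Discriminant = 201, 2 distinct real irrational roots


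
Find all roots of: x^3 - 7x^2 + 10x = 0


The constant term is 0, so x = 0 is a root. Factor out x:
  x^2 - 7x + 10 = 0
Solve the quadratic x^2 - 7x + 10 = 0: discriminant = (-7)^2 - 4(1)(10) = 49 - 40 = 9.
sqrt(9) = 3, so x = (7 ± 3)/2: x = 5 or x = 2.
Collecting all roots found:

x = 0, x = 2, x = 5


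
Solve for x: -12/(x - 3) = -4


Multiply both sides by (x - 3): -12 = -4(x - 3)
Distribute: -12 = -4x + 12
-4x = -12 - 12 = -24
x = 6

x = 6


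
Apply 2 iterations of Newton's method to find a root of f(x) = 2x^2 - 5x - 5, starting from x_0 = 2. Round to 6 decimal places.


Newton's method: x_(n+1) = x_n - f(x_n)/f'(x_n)
f(x) = 2x^2 - 5x - 5
f'(x) = 4x - 5

Iteration 1:
  f(2.000000) = -7.000000
  f'(2.000000) = 3.000000
  x_1 = 2.000000 - (-7.000000)/(3.000000) = 4.333333

Iteration 2:
  f(4.333333) = 10.888889
  f'(4.333333) = 12.333333
  x_2 = 4.333333 - (10.888889)/(12.333333) = 3.450450

x_2 = 3.450450


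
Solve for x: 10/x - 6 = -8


Subtract -6 from both sides: 10/x = -2
Multiply both sides by x: 10 = -2 * x
Divide by -2: x = -5

x = -5


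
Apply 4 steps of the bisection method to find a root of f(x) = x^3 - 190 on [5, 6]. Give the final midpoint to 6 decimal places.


f(x) = x^3 - 190
f(5) = -65 < 0
f(6) = 26 > 0

Step 1: midpoint = (5.000000 + 6.000000)/2 = 5.500000
  f(5.500000) = -23.625000
  f(mid) < 0, so root is in [5.500000, 6.000000]

Step 2: midpoint = (5.500000 + 6.000000)/2 = 5.750000
  f(5.750000) = 0.109375
  f(mid) > 0, so root is in [5.500000, 5.750000]

Step 3: midpoint = (5.500000 + 5.750000)/2 = 5.625000
  f(5.625000) = -12.021484
  f(mid) < 0, so root is in [5.625000, 5.750000]

Step 4: midpoint = (5.625000 + 5.750000)/2 = 5.687500
  f(5.687500) = -6.022705
  f(mid) < 0, so root is in [5.687500, 5.750000]

midpoint = 5.687500


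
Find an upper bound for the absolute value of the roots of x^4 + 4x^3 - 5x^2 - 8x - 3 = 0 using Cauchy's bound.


Cauchy's bound: all roots r satisfy |r| <= 1 + max(|a_i/a_n|) for i = 0,...,n-1
where a_n is the leading coefficient.

Coefficients: [1, 4, -5, -8, -3]
Leading coefficient a_n = 1
Ratios |a_i/a_n|: 4, 5, 8, 3
Maximum ratio: 8
Cauchy's bound: |r| <= 1 + 8 = 9

Upper bound = 9


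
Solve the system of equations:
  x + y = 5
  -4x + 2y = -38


Using Cramer's rule:
Determinant D = (1)(2) - (-4)(1) = 2 + 4 = 6
Dx = (5)(2) - (-38)(1) = 10 + 38 = 48
Dy = (1)(-38) - (-4)(5) = -38 + 20 = -18
x = Dx/D = 48/6 = 8
y = Dy/D = -18/6 = -3

x = 8, y = -3


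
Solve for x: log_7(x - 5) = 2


Convert to exponential form: x - 5 = 7^2 = 49
x = 49 + 5 = 54
Check: log_7(54 - 5) = log_7(49) = log_7(49) = 2 ✓

x = 54


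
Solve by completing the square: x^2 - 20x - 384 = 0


Start: x^2 - 20x - 384 = 0
Move constant: x^2 - 20x = 384
Half of -20 is -10, squared is 100
Add 100 to both sides: x^2 - 20x + 100 = 484
(x - 10)^2 = 484
x - 10 = ±22
x = 10 + 22 = 32 or x = 10 - 22 = -12

x = -12, x = 32


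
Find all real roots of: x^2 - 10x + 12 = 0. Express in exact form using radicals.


Using the quadratic formula: x = (-b ± sqrt(b^2 - 4ac)) / (2a)
Here a = 1, b = -10, c = 12
Discriminant = b^2 - 4ac = (-10)^2 - 4(1)(12) = 100 - 48 = 52
Since discriminant = 52 > 0, there are two real roots.
x = (10 ± 2*sqrt(13)) / 2
Simplifying: x = 5 ± sqrt(13)
Numerically: x ≈ 8.6056 or x ≈ 1.3944

x = 5 + sqrt(13) or x = 5 - sqrt(13)


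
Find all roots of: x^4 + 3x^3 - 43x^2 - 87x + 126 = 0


Let p(x) = x^4 + 3x^3 - 43x^2 - 87x + 126. By the rational root theorem (leading coefficient 1), any rational root is an integer divisor of 126: try ±1, ±2, ... in turn.
Test x = 1: value = 0 ✓, so (x - 1) is a factor.
Synthetic division by (x - 1): bring down 1; 1(1) + 3 = 4; 4(1) - 43 = -39; (-39)(1) - 87 = -126; (-126)(1) + 126 = 0 → quotient x^3 + 4x^2 - 39x - 126, remainder 0.
Continue with the quotient x^3 + 4x^2 - 39x - 126 (candidates must divide 126; re-test x = 1 first in case it repeats).
Test x = 1: value = -160 ≠ 0.
Test x = -1: value = -84 ≠ 0.
Test x = 2: value = -180 ≠ 0.
Test x = -2: value = -40 ≠ 0.
Test x = 3: value = -180 ≠ 0.
Test x = -3: value = 0 ✓, so (x + 3) is a factor.
Synthetic division by (x + 3): bring down 1; 1(-3) + 4 = 1; 1(-3) - 39 = -42; (-42)(-3) - 126 = 0 → quotient x^2 + x - 42, remainder 0.
Solve the quadratic x^2 + x - 42 = 0: discriminant = 1^2 - 4(1)(-42) = 1 + 168 = 169.
sqrt(169) = 13, so x = (-1 ± 13)/2: x = 6 or x = -7.
Collecting all roots found:

x = -7, x = -3, x = 1, x = 6


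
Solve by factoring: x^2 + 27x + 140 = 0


We need two numbers that multiply to 140 and add to 27.
Those numbers are 7 and 20 (since 7 * 20 = 140 and 7 + 20 = 27).
So x^2 + 27x + 140 = (x + 7)(x + 20) = 0
Setting each factor to zero: x = -7 or x = -20

x = -20, x = -7


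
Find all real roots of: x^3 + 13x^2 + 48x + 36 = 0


Let p(x) = x^3 + 13x^2 + 48x + 36. By the rational root theorem (leading coefficient 1), any rational root is an integer divisor of 36: try ±1, ±2, ... in turn.
Test x = 1: value = 98 ≠ 0.
Test x = -1: value = 0 ✓, so (x + 1) is a factor.
Synthetic division by (x + 1): bring down 1; 1(-1) + 13 = 12; 12(-1) + 48 = 36; 36(-1) + 36 = 0 → quotient x^2 + 12x + 36, remainder 0.
Solve the quadratic x^2 + 12x + 36 = 0: discriminant = 12^2 - 4(1)(36) = 144 - 144 = 0.
Discriminant = 0, so a double root: x = -12/2 = -6.

x = -6 (multiplicity 2), x = -1
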